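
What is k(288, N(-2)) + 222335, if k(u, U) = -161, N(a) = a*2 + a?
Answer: 222174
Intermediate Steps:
N(a) = 3*a (N(a) = 2*a + a = 3*a)
k(288, N(-2)) + 222335 = -161 + 222335 = 222174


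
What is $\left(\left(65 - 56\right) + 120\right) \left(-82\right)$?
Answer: $-10578$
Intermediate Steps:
$\left(\left(65 - 56\right) + 120\right) \left(-82\right) = \left(9 + 120\right) \left(-82\right) = 129 \left(-82\right) = -10578$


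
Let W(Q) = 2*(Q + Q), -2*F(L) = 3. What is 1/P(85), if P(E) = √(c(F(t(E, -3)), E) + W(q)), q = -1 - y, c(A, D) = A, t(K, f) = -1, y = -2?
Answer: √10/5 ≈ 0.63246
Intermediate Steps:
F(L) = -3/2 (F(L) = -½*3 = -3/2)
q = 1 (q = -1 - 1*(-2) = -1 + 2 = 1)
W(Q) = 4*Q (W(Q) = 2*(2*Q) = 4*Q)
P(E) = √10/2 (P(E) = √(-3/2 + 4*1) = √(-3/2 + 4) = √(5/2) = √10/2)
1/P(85) = 1/(√10/2) = √10/5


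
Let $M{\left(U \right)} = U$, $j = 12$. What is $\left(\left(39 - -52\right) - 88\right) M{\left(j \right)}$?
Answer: $36$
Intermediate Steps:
$\left(\left(39 - -52\right) - 88\right) M{\left(j \right)} = \left(\left(39 - -52\right) - 88\right) 12 = \left(\left(39 + 52\right) - 88\right) 12 = \left(91 - 88\right) 12 = 3 \cdot 12 = 36$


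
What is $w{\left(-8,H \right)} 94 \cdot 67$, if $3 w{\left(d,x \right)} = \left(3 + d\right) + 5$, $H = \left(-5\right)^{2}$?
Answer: $0$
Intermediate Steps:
$H = 25$
$w{\left(d,x \right)} = \frac{8}{3} + \frac{d}{3}$ ($w{\left(d,x \right)} = \frac{\left(3 + d\right) + 5}{3} = \frac{8 + d}{3} = \frac{8}{3} + \frac{d}{3}$)
$w{\left(-8,H \right)} 94 \cdot 67 = \left(\frac{8}{3} + \frac{1}{3} \left(-8\right)\right) 94 \cdot 67 = \left(\frac{8}{3} - \frac{8}{3}\right) 94 \cdot 67 = 0 \cdot 94 \cdot 67 = 0 \cdot 67 = 0$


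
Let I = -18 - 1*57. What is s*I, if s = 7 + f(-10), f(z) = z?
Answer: 225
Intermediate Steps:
I = -75 (I = -18 - 57 = -75)
s = -3 (s = 7 - 10 = -3)
s*I = -3*(-75) = 225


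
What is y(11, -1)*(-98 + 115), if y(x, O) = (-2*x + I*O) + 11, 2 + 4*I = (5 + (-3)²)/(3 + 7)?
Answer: -3689/20 ≈ -184.45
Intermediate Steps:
I = -3/20 (I = -½ + ((5 + (-3)²)/(3 + 7))/4 = -½ + ((5 + 9)/10)/4 = -½ + (14*(⅒))/4 = -½ + (¼)*(7/5) = -½ + 7/20 = -3/20 ≈ -0.15000)
y(x, O) = 11 - 2*x - 3*O/20 (y(x, O) = (-2*x - 3*O/20) + 11 = 11 - 2*x - 3*O/20)
y(11, -1)*(-98 + 115) = (11 - 2*11 - 3/20*(-1))*(-98 + 115) = (11 - 22 + 3/20)*17 = -217/20*17 = -3689/20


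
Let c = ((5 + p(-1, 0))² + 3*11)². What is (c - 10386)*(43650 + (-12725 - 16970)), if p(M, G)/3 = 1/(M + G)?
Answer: -125832235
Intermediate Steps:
p(M, G) = 3/(G + M) (p(M, G) = 3/(M + G) = 3/(G + M))
c = 1369 (c = ((5 + 3/(0 - 1))² + 3*11)² = ((5 + 3/(-1))² + 33)² = ((5 + 3*(-1))² + 33)² = ((5 - 3)² + 33)² = (2² + 33)² = (4 + 33)² = 37² = 1369)
(c - 10386)*(43650 + (-12725 - 16970)) = (1369 - 10386)*(43650 + (-12725 - 16970)) = -9017*(43650 - 29695) = -9017*13955 = -125832235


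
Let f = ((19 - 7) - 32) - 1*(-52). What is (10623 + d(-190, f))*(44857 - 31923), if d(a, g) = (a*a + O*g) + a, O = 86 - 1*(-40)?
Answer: 654007710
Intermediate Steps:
O = 126 (O = 86 + 40 = 126)
f = 32 (f = (12 - 32) + 52 = -20 + 52 = 32)
d(a, g) = a + a² + 126*g (d(a, g) = (a*a + 126*g) + a = (a² + 126*g) + a = a + a² + 126*g)
(10623 + d(-190, f))*(44857 - 31923) = (10623 + (-190 + (-190)² + 126*32))*(44857 - 31923) = (10623 + (-190 + 36100 + 4032))*12934 = (10623 + 39942)*12934 = 50565*12934 = 654007710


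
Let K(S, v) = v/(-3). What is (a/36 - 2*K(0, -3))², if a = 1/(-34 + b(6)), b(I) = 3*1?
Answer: 4986289/1245456 ≈ 4.0036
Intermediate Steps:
b(I) = 3
K(S, v) = -v/3 (K(S, v) = v*(-⅓) = -v/3)
a = -1/31 (a = 1/(-34 + 3) = 1/(-31) = -1/31 ≈ -0.032258)
(a/36 - 2*K(0, -3))² = (-1/31/36 - (-2)*(-3)/3)² = (-1/31*1/36 - 2*1)² = (-1/1116 - 2)² = (-2233/1116)² = 4986289/1245456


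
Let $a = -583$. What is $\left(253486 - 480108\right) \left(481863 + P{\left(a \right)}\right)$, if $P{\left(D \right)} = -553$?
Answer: $-109075434820$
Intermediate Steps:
$\left(253486 - 480108\right) \left(481863 + P{\left(a \right)}\right) = \left(253486 - 480108\right) \left(481863 - 553\right) = \left(-226622\right) 481310 = -109075434820$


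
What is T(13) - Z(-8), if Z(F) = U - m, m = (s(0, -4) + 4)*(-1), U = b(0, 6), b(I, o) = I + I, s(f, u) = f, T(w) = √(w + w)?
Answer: -4 + √26 ≈ 1.0990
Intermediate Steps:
T(w) = √2*√w (T(w) = √(2*w) = √2*√w)
b(I, o) = 2*I
U = 0 (U = 2*0 = 0)
m = -4 (m = (0 + 4)*(-1) = 4*(-1) = -4)
Z(F) = 4 (Z(F) = 0 - 1*(-4) = 0 + 4 = 4)
T(13) - Z(-8) = √2*√13 - 1*4 = √26 - 4 = -4 + √26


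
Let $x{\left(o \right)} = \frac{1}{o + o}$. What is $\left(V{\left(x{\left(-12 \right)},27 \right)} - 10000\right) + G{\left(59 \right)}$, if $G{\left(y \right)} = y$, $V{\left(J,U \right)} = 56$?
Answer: $-9885$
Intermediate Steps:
$x{\left(o \right)} = \frac{1}{2 o}$
$\left(V{\left(x{\left(-12 \right)},27 \right)} - 10000\right) + G{\left(59 \right)} = \left(56 - 10000\right) + 59 = -9944 + 59 = -9885$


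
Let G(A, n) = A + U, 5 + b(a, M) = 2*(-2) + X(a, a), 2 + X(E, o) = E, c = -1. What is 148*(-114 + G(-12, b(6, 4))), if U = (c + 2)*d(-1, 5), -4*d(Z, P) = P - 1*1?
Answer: -18796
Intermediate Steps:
d(Z, P) = ¼ - P/4 (d(Z, P) = -(P - 1*1)/4 = -(P - 1)/4 = -(-1 + P)/4 = ¼ - P/4)
X(E, o) = -2 + E
U = -1 (U = (-1 + 2)*(¼ - ¼*5) = 1*(¼ - 5/4) = 1*(-1) = -1)
b(a, M) = -11 + a (b(a, M) = -5 + (2*(-2) + (-2 + a)) = -5 + (-4 + (-2 + a)) = -5 + (-6 + a) = -11 + a)
G(A, n) = -1 + A (G(A, n) = A - 1 = -1 + A)
148*(-114 + G(-12, b(6, 4))) = 148*(-114 + (-1 - 12)) = 148*(-114 - 13) = 148*(-127) = -18796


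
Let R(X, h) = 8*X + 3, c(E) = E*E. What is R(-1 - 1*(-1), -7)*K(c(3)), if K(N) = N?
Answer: 27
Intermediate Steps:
c(E) = E**2
R(X, h) = 3 + 8*X
R(-1 - 1*(-1), -7)*K(c(3)) = (3 + 8*(-1 - 1*(-1)))*3**2 = (3 + 8*(-1 + 1))*9 = (3 + 8*0)*9 = (3 + 0)*9 = 3*9 = 27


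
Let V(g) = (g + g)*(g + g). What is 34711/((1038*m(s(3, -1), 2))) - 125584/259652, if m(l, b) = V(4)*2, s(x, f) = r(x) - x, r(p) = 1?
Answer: -1918203001/8624600832 ≈ -0.22241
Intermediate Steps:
V(g) = 4*g**2 (V(g) = (2*g)*(2*g) = 4*g**2)
s(x, f) = 1 - x
m(l, b) = 128 (m(l, b) = (4*4**2)*2 = (4*16)*2 = 64*2 = 128)
34711/((1038*m(s(3, -1), 2))) - 125584/259652 = 34711/((1038*128)) - 125584/259652 = 34711/132864 - 125584*1/259652 = 34711*(1/132864) - 31396/64913 = 34711/132864 - 31396/64913 = -1918203001/8624600832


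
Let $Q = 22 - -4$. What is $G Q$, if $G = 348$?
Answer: $9048$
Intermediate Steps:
$Q = 26$ ($Q = 22 + 4 = 26$)
$G Q = 348 \cdot 26 = 9048$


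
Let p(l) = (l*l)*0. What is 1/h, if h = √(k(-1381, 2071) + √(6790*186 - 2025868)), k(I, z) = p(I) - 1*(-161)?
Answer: (161 + 4*I*√47683)^(-½) ≈ 0.025788 - 0.021469*I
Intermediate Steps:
p(l) = 0 (p(l) = l²*0 = 0)
k(I, z) = 161 (k(I, z) = 0 - 1*(-161) = 0 + 161 = 161)
h = √(161 + 4*I*√47683) (h = √(161 + √(6790*186 - 2025868)) = √(161 + √(1262940 - 2025868)) = √(161 + √(-762928)) = √(161 + 4*I*√47683) ≈ 22.904 + 19.068*I)
1/h = 1/(√(161 + 4*I*√47683)) = (161 + 4*I*√47683)^(-½)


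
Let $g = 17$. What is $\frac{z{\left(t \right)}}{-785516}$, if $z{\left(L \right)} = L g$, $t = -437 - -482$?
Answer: $- \frac{765}{785516} \approx -0.00097388$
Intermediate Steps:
$t = 45$ ($t = -437 + 482 = 45$)
$z{\left(L \right)} = 17 L$ ($z{\left(L \right)} = L 17 = 17 L$)
$\frac{z{\left(t \right)}}{-785516} = \frac{17 \cdot 45}{-785516} = 765 \left(- \frac{1}{785516}\right) = - \frac{765}{785516}$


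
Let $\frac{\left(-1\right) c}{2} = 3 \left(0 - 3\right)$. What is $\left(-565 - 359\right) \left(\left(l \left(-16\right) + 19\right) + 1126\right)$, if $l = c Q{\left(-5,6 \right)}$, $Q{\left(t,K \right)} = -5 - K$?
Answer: $-3985212$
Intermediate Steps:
$c = 18$ ($c = - 2 \cdot 3 \left(0 - 3\right) = - 2 \cdot 3 \left(-3\right) = \left(-2\right) \left(-9\right) = 18$)
$l = -198$ ($l = 18 \left(-5 - 6\right) = 18 \left(-11\right) = -198$)
$\left(-565 - 359\right) \left(\left(l \left(-16\right) + 19\right) + 1126\right) = \left(-565 - 359\right) \left(\left(\left(-198\right) \left(-16\right) + 19\right) + 1126\right) = - 924 \left(\left(3168 + 19\right) + 1126\right) = - 924 \left(3187 + 1126\right) = \left(-924\right) 4313 = -3985212$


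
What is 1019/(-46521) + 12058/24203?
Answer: 536287361/1125947763 ≈ 0.47630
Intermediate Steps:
1019/(-46521) + 12058/24203 = 1019*(-1/46521) + 12058*(1/24203) = -1019/46521 + 12058/24203 = 536287361/1125947763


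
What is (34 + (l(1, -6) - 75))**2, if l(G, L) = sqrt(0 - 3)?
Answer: (41 - I*sqrt(3))**2 ≈ 1678.0 - 142.03*I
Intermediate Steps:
l(G, L) = I*sqrt(3) (l(G, L) = sqrt(-3) = I*sqrt(3))
(34 + (l(1, -6) - 75))**2 = (34 + (I*sqrt(3) - 75))**2 = (34 + (-75 + I*sqrt(3)))**2 = (-41 + I*sqrt(3))**2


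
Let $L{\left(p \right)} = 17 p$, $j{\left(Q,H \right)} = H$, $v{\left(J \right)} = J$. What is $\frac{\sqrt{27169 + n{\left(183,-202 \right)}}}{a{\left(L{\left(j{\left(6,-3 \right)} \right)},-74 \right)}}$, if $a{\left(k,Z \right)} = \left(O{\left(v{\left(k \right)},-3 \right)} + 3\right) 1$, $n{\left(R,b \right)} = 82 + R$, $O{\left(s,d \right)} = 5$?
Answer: $\frac{\sqrt{27434}}{8} \approx 20.704$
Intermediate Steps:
$a{\left(k,Z \right)} = 8$ ($a{\left(k,Z \right)} = \left(5 + 3\right) 1 = 8 \cdot 1 = 8$)
$\frac{\sqrt{27169 + n{\left(183,-202 \right)}}}{a{\left(L{\left(j{\left(6,-3 \right)} \right)},-74 \right)}} = \frac{\sqrt{27169 + \left(82 + 183\right)}}{8} = \sqrt{27169 + 265} \cdot \frac{1}{8} = \sqrt{27434} \cdot \frac{1}{8} = \frac{\sqrt{27434}}{8}$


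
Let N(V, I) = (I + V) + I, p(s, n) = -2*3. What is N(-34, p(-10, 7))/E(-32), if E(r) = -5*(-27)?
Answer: -46/135 ≈ -0.34074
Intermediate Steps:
p(s, n) = -6
E(r) = 135
N(V, I) = V + 2*I
N(-34, p(-10, 7))/E(-32) = (-34 + 2*(-6))/135 = (-34 - 12)*(1/135) = -46*1/135 = -46/135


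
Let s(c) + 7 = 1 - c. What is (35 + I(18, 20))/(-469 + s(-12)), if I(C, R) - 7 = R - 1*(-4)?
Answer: -66/463 ≈ -0.14255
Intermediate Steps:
I(C, R) = 11 + R (I(C, R) = 7 + (R - 1*(-4)) = 7 + (R + 4) = 7 + (4 + R) = 11 + R)
s(c) = -6 - c (s(c) = -7 + (1 - c) = -6 - c)
(35 + I(18, 20))/(-469 + s(-12)) = (35 + (11 + 20))/(-469 + (-6 - 1*(-12))) = (35 + 31)/(-469 + (-6 + 12)) = 66/(-469 + 6) = 66/(-463) = 66*(-1/463) = -66/463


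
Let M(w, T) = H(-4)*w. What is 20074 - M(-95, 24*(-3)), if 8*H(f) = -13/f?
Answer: 643603/32 ≈ 20113.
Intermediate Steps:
H(f) = -13/(8*f) (H(f) = (-13/f)/8 = -13/(8*f))
M(w, T) = 13*w/32 (M(w, T) = (-13/8/(-4))*w = (-13/8*(-¼))*w = 13*w/32)
20074 - M(-95, 24*(-3)) = 20074 - 13*(-95)/32 = 20074 - 1*(-1235/32) = 20074 + 1235/32 = 643603/32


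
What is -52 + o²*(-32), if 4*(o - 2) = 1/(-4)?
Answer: -1377/8 ≈ -172.13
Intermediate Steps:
o = 31/16 (o = 2 + (¼)/(-4) = 2 + (¼)*(-¼) = 2 - 1/16 = 31/16 ≈ 1.9375)
-52 + o²*(-32) = -52 + (31/16)²*(-32) = -52 + (961/256)*(-32) = -52 - 961/8 = -1377/8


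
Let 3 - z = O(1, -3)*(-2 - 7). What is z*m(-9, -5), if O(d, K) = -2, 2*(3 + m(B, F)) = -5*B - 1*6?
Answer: -495/2 ≈ -247.50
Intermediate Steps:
m(B, F) = -6 - 5*B/2 (m(B, F) = -3 + (-5*B - 1*6)/2 = -3 + (-5*B - 6)/2 = -3 + (-6 - 5*B)/2 = -3 + (-3 - 5*B/2) = -6 - 5*B/2)
z = -15 (z = 3 - (-2)*(-2 - 7) = 3 - (-2)*(-9) = 3 - 1*18 = 3 - 18 = -15)
z*m(-9, -5) = -15*(-6 - 5/2*(-9)) = -15*(-6 + 45/2) = -15*33/2 = -495/2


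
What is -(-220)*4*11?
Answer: 9680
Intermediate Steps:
-(-220)*4*11 = -22*(-40)*11 = 880*11 = 9680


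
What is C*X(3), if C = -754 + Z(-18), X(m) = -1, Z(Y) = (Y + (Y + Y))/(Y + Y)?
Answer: 1505/2 ≈ 752.50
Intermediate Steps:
Z(Y) = 3/2 (Z(Y) = (Y + 2*Y)/((2*Y)) = (3*Y)*(1/(2*Y)) = 3/2)
C = -1505/2 (C = -754 + 3/2 = -1505/2 ≈ -752.50)
C*X(3) = -1505/2*(-1) = 1505/2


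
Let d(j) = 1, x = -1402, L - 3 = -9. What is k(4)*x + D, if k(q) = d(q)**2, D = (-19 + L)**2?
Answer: -777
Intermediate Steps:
L = -6 (L = 3 - 9 = -6)
D = 625 (D = (-19 - 6)**2 = (-25)**2 = 625)
k(q) = 1 (k(q) = 1**2 = 1)
k(4)*x + D = 1*(-1402) + 625 = -1402 + 625 = -777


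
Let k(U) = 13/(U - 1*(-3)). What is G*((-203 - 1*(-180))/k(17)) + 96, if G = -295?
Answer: 136948/13 ≈ 10534.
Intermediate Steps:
k(U) = 13/(3 + U) (k(U) = 13/(U + 3) = 13/(3 + U))
G*((-203 - 1*(-180))/k(17)) + 96 = -295*(-203 - 1*(-180))/(13/(3 + 17)) + 96 = -295*(-203 + 180)/(13/20) + 96 = -(-6785)/(13*(1/20)) + 96 = -(-6785)/13/20 + 96 = -(-6785)*20/13 + 96 = -295*(-460/13) + 96 = 135700/13 + 96 = 136948/13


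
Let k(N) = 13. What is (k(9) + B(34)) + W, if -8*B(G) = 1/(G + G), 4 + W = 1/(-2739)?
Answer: 13406861/1490016 ≈ 8.9978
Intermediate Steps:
W = -10957/2739 (W = -4 + 1/(-2739) = -4 - 1/2739 = -10957/2739 ≈ -4.0004)
B(G) = -1/(16*G) (B(G) = -1/(8*(G + G)) = -1/(2*G)/8 = -1/(16*G))
(k(9) + B(34)) + W = (13 - 1/16/34) - 10957/2739 = (13 - 1/16*1/34) - 10957/2739 = (13 - 1/544) - 10957/2739 = 7071/544 - 10957/2739 = 13406861/1490016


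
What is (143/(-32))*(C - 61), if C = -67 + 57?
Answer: 10153/32 ≈ 317.28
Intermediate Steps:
C = -10
(143/(-32))*(C - 61) = (143/(-32))*(-10 - 61) = (143*(-1/32))*(-71) = -143/32*(-71) = 10153/32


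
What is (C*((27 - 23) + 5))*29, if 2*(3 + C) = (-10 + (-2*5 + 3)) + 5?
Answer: -2349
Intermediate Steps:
C = -9 (C = -3 + ((-10 + (-2*5 + 3)) + 5)/2 = -3 + ((-10 + (-10 + 3)) + 5)/2 = -3 + ((-10 - 7) + 5)/2 = -3 + (-17 + 5)/2 = -3 + (1/2)*(-12) = -3 - 6 = -9)
(C*((27 - 23) + 5))*29 = -9*((27 - 23) + 5)*29 = -9*(4 + 5)*29 = -9*9*29 = -81*29 = -2349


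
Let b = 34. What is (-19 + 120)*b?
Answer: 3434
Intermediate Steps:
(-19 + 120)*b = (-19 + 120)*34 = 101*34 = 3434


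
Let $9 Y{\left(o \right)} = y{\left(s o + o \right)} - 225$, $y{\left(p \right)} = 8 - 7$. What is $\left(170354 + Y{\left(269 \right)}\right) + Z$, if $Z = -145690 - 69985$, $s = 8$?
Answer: $- \frac{408113}{9} \approx -45346.0$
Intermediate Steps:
$y{\left(p \right)} = 1$ ($y{\left(p \right)} = 8 - 7 = 1$)
$Y{\left(o \right)} = - \frac{224}{9}$ ($Y{\left(o \right)} = \frac{1 - 225}{9} = \frac{1}{9} \left(-224\right) = - \frac{224}{9}$)
$Z = -215675$ ($Z = -145690 - 69985 = -215675$)
$\left(170354 + Y{\left(269 \right)}\right) + Z = \left(170354 - \frac{224}{9}\right) - 215675 = \frac{1532962}{9} - 215675 = - \frac{408113}{9}$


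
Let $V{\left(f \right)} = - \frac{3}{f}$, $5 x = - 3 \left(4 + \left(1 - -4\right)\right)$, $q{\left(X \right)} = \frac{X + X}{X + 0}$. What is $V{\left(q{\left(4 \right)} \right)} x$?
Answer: $\frac{81}{10} \approx 8.1$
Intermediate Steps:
$q{\left(X \right)} = 2$ ($q{\left(X \right)} = \frac{2 X}{X} = 2$)
$x = - \frac{27}{5}$ ($x = \frac{\left(-3\right) \left(4 + \left(1 - -4\right)\right)}{5} = \frac{\left(-3\right) \left(4 + \left(1 + 4\right)\right)}{5} = \frac{\left(-3\right) \left(4 + 5\right)}{5} = \frac{\left(-3\right) 9}{5} = \frac{1}{5} \left(-27\right) = - \frac{27}{5} \approx -5.4$)
$V{\left(q{\left(4 \right)} \right)} x = - \frac{3}{2} \left(- \frac{27}{5}\right) = \left(-3\right) \frac{1}{2} \left(- \frac{27}{5}\right) = \left(- \frac{3}{2}\right) \left(- \frac{27}{5}\right) = \frac{81}{10}$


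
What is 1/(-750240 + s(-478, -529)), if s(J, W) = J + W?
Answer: -1/751247 ≈ -1.3311e-6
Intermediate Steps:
1/(-750240 + s(-478, -529)) = 1/(-750240 + (-478 - 529)) = 1/(-750240 - 1007) = 1/(-751247) = -1/751247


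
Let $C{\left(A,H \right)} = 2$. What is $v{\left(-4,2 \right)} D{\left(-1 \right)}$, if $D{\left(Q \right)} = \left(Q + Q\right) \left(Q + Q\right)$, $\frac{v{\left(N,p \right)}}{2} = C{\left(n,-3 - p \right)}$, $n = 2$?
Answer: $16$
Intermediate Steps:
$v{\left(N,p \right)} = 4$ ($v{\left(N,p \right)} = 2 \cdot 2 = 4$)
$D{\left(Q \right)} = 4 Q^{2}$ ($D{\left(Q \right)} = 2 Q 2 Q = 4 Q^{2}$)
$v{\left(-4,2 \right)} D{\left(-1 \right)} = 4 \cdot 4 \left(-1\right)^{2} = 4 \cdot 4 \cdot 1 = 4 \cdot 4 = 16$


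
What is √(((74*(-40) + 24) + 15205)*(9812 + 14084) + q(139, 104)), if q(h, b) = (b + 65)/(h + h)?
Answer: √22658125021798/278 ≈ 17123.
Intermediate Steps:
q(h, b) = (65 + b)/(2*h) (q(h, b) = (65 + b)/((2*h)) = (65 + b)*(1/(2*h)) = (65 + b)/(2*h))
√(((74*(-40) + 24) + 15205)*(9812 + 14084) + q(139, 104)) = √(((74*(-40) + 24) + 15205)*(9812 + 14084) + (½)*(65 + 104)/139) = √(((-2960 + 24) + 15205)*23896 + (½)*(1/139)*169) = √((-2936 + 15205)*23896 + 169/278) = √(12269*23896 + 169/278) = √(293180024 + 169/278) = √(81504046841/278) = √22658125021798/278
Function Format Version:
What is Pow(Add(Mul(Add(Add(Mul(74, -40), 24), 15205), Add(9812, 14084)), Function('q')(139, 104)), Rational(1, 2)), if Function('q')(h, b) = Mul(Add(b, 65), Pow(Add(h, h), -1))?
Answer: Mul(Rational(1, 278), Pow(22658125021798, Rational(1, 2))) ≈ 17123.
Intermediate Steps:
Function('q')(h, b) = Mul(Rational(1, 2), Pow(h, -1), Add(65, b)) (Function('q')(h, b) = Mul(Add(65, b), Pow(Mul(2, h), -1)) = Mul(Add(65, b), Mul(Rational(1, 2), Pow(h, -1))) = Mul(Rational(1, 2), Pow(h, -1), Add(65, b)))
Pow(Add(Mul(Add(Add(Mul(74, -40), 24), 15205), Add(9812, 14084)), Function('q')(139, 104)), Rational(1, 2)) = Pow(Add(Mul(Add(Add(Mul(74, -40), 24), 15205), Add(9812, 14084)), Mul(Rational(1, 2), Pow(139, -1), Add(65, 104))), Rational(1, 2)) = Pow(Add(Mul(Add(Add(-2960, 24), 15205), 23896), Mul(Rational(1, 2), Rational(1, 139), 169)), Rational(1, 2)) = Pow(Add(Mul(Add(-2936, 15205), 23896), Rational(169, 278)), Rational(1, 2)) = Pow(Add(Mul(12269, 23896), Rational(169, 278)), Rational(1, 2)) = Pow(Add(293180024, Rational(169, 278)), Rational(1, 2)) = Pow(Rational(81504046841, 278), Rational(1, 2)) = Mul(Rational(1, 278), Pow(22658125021798, Rational(1, 2)))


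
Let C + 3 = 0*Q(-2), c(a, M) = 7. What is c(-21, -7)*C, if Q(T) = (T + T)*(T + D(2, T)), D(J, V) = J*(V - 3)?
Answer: -21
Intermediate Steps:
D(J, V) = J*(-3 + V)
Q(T) = 2*T*(-6 + 3*T) (Q(T) = (T + T)*(T + 2*(-3 + T)) = (2*T)*(T + (-6 + 2*T)) = (2*T)*(-6 + 3*T) = 2*T*(-6 + 3*T))
C = -3 (C = -3 + 0*(6*(-2)*(-2 - 2)) = -3 + 0*(6*(-2)*(-4)) = -3 + 0*48 = -3 + 0 = -3)
c(-21, -7)*C = 7*(-3) = -21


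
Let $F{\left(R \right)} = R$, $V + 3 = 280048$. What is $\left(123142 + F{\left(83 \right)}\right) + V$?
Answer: $403270$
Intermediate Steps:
$V = 280045$ ($V = -3 + 280048 = 280045$)
$\left(123142 + F{\left(83 \right)}\right) + V = \left(123142 + 83\right) + 280045 = 123225 + 280045 = 403270$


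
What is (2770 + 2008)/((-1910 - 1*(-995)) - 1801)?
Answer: -2389/1358 ≈ -1.7592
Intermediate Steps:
(2770 + 2008)/((-1910 - 1*(-995)) - 1801) = 4778/((-1910 + 995) - 1801) = 4778/(-915 - 1801) = 4778/(-2716) = 4778*(-1/2716) = -2389/1358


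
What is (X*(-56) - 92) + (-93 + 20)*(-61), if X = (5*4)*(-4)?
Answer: 8841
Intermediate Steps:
X = -80 (X = 20*(-4) = -80)
(X*(-56) - 92) + (-93 + 20)*(-61) = (-80*(-56) - 92) + (-93 + 20)*(-61) = (4480 - 92) - 73*(-61) = 4388 + 4453 = 8841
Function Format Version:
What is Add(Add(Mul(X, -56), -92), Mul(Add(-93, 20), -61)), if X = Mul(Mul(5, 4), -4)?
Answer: 8841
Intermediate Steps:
X = -80 (X = Mul(20, -4) = -80)
Add(Add(Mul(X, -56), -92), Mul(Add(-93, 20), -61)) = Add(Add(Mul(-80, -56), -92), Mul(Add(-93, 20), -61)) = Add(Add(4480, -92), Mul(-73, -61)) = Add(4388, 4453) = 8841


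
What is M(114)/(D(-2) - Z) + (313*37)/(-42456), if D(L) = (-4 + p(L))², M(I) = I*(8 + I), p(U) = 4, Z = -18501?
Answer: 125405989/261826152 ≈ 0.47897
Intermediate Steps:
D(L) = 0 (D(L) = (-4 + 4)² = 0² = 0)
M(114)/(D(-2) - Z) + (313*37)/(-42456) = (114*(8 + 114))/(0 - 1*(-18501)) + (313*37)/(-42456) = (114*122)/(0 + 18501) + 11581*(-1/42456) = 13908/18501 - 11581/42456 = 13908*(1/18501) - 11581/42456 = 4636/6167 - 11581/42456 = 125405989/261826152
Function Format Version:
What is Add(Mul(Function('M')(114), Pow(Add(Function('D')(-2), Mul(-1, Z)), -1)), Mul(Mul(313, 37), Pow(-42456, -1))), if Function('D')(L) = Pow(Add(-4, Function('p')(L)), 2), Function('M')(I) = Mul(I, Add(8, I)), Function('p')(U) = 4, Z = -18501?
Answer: Rational(125405989, 261826152) ≈ 0.47897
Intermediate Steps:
Function('D')(L) = 0 (Function('D')(L) = Pow(Add(-4, 4), 2) = Pow(0, 2) = 0)
Add(Mul(Function('M')(114), Pow(Add(Function('D')(-2), Mul(-1, Z)), -1)), Mul(Mul(313, 37), Pow(-42456, -1))) = Add(Mul(Mul(114, Add(8, 114)), Pow(Add(0, Mul(-1, -18501)), -1)), Mul(Mul(313, 37), Pow(-42456, -1))) = Add(Mul(Mul(114, 122), Pow(Add(0, 18501), -1)), Mul(11581, Rational(-1, 42456))) = Add(Mul(13908, Pow(18501, -1)), Rational(-11581, 42456)) = Add(Mul(13908, Rational(1, 18501)), Rational(-11581, 42456)) = Add(Rational(4636, 6167), Rational(-11581, 42456)) = Rational(125405989, 261826152)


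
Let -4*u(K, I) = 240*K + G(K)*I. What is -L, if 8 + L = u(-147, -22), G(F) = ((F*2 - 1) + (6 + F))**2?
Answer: -1054340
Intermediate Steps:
G(F) = (5 + 3*F)**2 (G(F) = ((2*F - 1) + (6 + F))**2 = ((-1 + 2*F) + (6 + F))**2 = (5 + 3*F)**2)
u(K, I) = -60*K - I*(5 + 3*K)**2/4 (u(K, I) = -(240*K + (5 + 3*K)**2*I)/4 = -(240*K + I*(5 + 3*K)**2)/4 = -60*K - I*(5 + 3*K)**2/4)
L = 1054340 (L = -8 + (-60*(-147) - 1/4*(-22)*(5 + 3*(-147))**2) = -8 + (8820 - 1/4*(-22)*(5 - 441)**2) = -8 + (8820 - 1/4*(-22)*(-436)**2) = -8 + (8820 - 1/4*(-22)*190096) = -8 + (8820 + 1045528) = -8 + 1054348 = 1054340)
-L = -1*1054340 = -1054340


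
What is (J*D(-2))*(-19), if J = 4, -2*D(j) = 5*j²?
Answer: 760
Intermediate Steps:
D(j) = -5*j²/2
(J*D(-2))*(-19) = (4*(-5/2*(-2)²))*(-19) = (4*(-5/2*4))*(-19) = (4*(-10))*(-19) = -40*(-19) = 760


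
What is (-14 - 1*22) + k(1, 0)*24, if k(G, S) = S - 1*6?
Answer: -180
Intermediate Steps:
k(G, S) = -6 + S (k(G, S) = S - 6 = -6 + S)
(-14 - 1*22) + k(1, 0)*24 = (-14 - 1*22) + (-6 + 0)*24 = (-14 - 22) - 6*24 = -36 - 144 = -180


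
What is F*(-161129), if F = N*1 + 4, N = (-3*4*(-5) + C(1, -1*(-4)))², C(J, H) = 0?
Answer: -580708916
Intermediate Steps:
N = 3600 (N = (-3*4*(-5) + 0)² = (-12*(-5) + 0)² = (60 + 0)² = 60² = 3600)
F = 3604 (F = 3600*1 + 4 = 3600 + 4 = 3604)
F*(-161129) = 3604*(-161129) = -580708916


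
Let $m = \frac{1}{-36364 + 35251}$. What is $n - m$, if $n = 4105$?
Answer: $\frac{4568866}{1113} \approx 4105.0$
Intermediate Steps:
$m = - \frac{1}{1113}$ ($m = \frac{1}{-1113} = - \frac{1}{1113} \approx -0.00089847$)
$n - m = 4105 - - \frac{1}{1113} = 4105 + \frac{1}{1113} = \frac{4568866}{1113}$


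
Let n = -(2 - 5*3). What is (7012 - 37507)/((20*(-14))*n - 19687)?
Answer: 30495/23327 ≈ 1.3073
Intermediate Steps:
n = 13 (n = -(2 - 15) = -1*(-13) = 13)
(7012 - 37507)/((20*(-14))*n - 19687) = (7012 - 37507)/((20*(-14))*13 - 19687) = -30495/(-280*13 - 19687) = -30495/(-3640 - 19687) = -30495/(-23327) = -30495*(-1/23327) = 30495/23327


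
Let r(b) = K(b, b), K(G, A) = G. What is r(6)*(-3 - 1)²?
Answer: 96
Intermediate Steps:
r(b) = b
r(6)*(-3 - 1)² = 6*(-3 - 1)² = 6*(-4)² = 6*16 = 96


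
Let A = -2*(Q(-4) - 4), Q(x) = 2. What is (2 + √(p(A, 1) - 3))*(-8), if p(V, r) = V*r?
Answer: -24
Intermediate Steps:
A = 4 (A = -2*(2 - 4) = -2*(-2) = 4)
(2 + √(p(A, 1) - 3))*(-8) = (2 + √(4*1 - 3))*(-8) = (2 + √(4 - 3))*(-8) = (2 + √1)*(-8) = (2 + 1)*(-8) = 3*(-8) = -24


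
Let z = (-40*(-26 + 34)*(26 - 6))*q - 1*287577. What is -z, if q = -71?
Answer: -166823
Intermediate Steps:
z = 166823 (z = -40*(-26 + 34)*(26 - 6)*(-71) - 1*287577 = -320*20*(-71) - 287577 = -40*160*(-71) - 287577 = -6400*(-71) - 287577 = 454400 - 287577 = 166823)
-z = -1*166823 = -166823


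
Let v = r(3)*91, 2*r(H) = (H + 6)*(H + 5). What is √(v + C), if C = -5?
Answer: √3271 ≈ 57.193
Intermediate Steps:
r(H) = (5 + H)*(6 + H)/2 (r(H) = ((H + 6)*(H + 5))/2 = ((6 + H)*(5 + H))/2 = ((5 + H)*(6 + H))/2 = (5 + H)*(6 + H)/2)
v = 3276 (v = (15 + (½)*3² + (11/2)*3)*91 = (15 + (½)*9 + 33/2)*91 = (15 + 9/2 + 33/2)*91 = 36*91 = 3276)
√(v + C) = √(3276 - 5) = √3271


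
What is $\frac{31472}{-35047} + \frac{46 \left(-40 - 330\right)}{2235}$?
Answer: $- \frac{133367972}{15666009} \approx -8.5132$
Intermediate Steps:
$\frac{31472}{-35047} + \frac{46 \left(-40 - 330\right)}{2235} = 31472 \left(- \frac{1}{35047}\right) + 46 \left(-370\right) \frac{1}{2235} = - \frac{31472}{35047} - \frac{3404}{447} = - \frac{133367972}{15666009}$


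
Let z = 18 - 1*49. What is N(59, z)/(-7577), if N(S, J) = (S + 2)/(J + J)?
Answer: 61/469774 ≈ 0.00012985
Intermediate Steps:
z = -31 (z = 18 - 49 = -31)
N(S, J) = (2 + S)/(2*J) (N(S, J) = (2 + S)/((2*J)) = (2 + S)*(1/(2*J)) = (2 + S)/(2*J))
N(59, z)/(-7577) = ((1/2)*(2 + 59)/(-31))/(-7577) = ((1/2)*(-1/31)*61)*(-1/7577) = -61/62*(-1/7577) = 61/469774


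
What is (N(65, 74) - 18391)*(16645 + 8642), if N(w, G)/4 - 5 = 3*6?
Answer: -462726813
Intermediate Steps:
N(w, G) = 92 (N(w, G) = 20 + 4*(3*6) = 20 + 4*18 = 20 + 72 = 92)
(N(65, 74) - 18391)*(16645 + 8642) = (92 - 18391)*(16645 + 8642) = -18299*25287 = -462726813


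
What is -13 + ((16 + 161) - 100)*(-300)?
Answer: -23113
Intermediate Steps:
-13 + ((16 + 161) - 100)*(-300) = -13 + (177 - 100)*(-300) = -13 + 77*(-300) = -13 - 23100 = -23113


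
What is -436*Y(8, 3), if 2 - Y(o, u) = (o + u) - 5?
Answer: 1744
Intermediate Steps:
Y(o, u) = 7 - o - u (Y(o, u) = 2 - ((o + u) - 5) = 2 - (-5 + o + u) = 2 + (5 - o - u) = 7 - o - u)
-436*Y(8, 3) = -436*(7 - 1*8 - 1*3) = -436*(7 - 8 - 3) = -436*(-4) = 1744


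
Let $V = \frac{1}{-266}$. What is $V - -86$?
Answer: $\frac{22875}{266} \approx 85.996$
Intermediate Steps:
$V = - \frac{1}{266} \approx -0.0037594$
$V - -86 = - \frac{1}{266} - -86 = - \frac{1}{266} + 86 = \frac{22875}{266}$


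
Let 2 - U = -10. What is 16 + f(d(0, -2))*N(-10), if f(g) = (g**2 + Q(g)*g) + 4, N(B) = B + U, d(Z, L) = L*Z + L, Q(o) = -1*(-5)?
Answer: 12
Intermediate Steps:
U = 12 (U = 2 - 1*(-10) = 2 + 10 = 12)
Q(o) = 5
d(Z, L) = L + L*Z
N(B) = 12 + B (N(B) = B + 12 = 12 + B)
f(g) = 4 + g**2 + 5*g (f(g) = (g**2 + 5*g) + 4 = 4 + g**2 + 5*g)
16 + f(d(0, -2))*N(-10) = 16 + (4 + (-2*(1 + 0))**2 + 5*(-2*(1 + 0)))*(12 - 10) = 16 + (4 + (-2*1)**2 + 5*(-2*1))*2 = 16 + (4 + (-2)**2 + 5*(-2))*2 = 16 + (4 + 4 - 10)*2 = 16 - 2*2 = 16 - 4 = 12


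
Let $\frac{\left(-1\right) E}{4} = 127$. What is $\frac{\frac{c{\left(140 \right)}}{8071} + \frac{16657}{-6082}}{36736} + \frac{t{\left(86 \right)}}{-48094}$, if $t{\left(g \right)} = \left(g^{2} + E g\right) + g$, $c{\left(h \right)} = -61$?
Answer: $\frac{32641721247812673}{43363720136570624} \approx 0.75274$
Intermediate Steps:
$E = -508$ ($E = \left(-4\right) 127 = -508$)
$t{\left(g \right)} = g^{2} - 507 g$ ($t{\left(g \right)} = \left(g^{2} - 508 g\right) + g = g^{2} - 507 g$)
$\frac{\frac{c{\left(140 \right)}}{8071} + \frac{16657}{-6082}}{36736} + \frac{t{\left(86 \right)}}{-48094} = \frac{- \frac{61}{8071} + \frac{16657}{-6082}}{36736} + \frac{86 \left(-507 + 86\right)}{-48094} = \left(\left(-61\right) \frac{1}{8071} + 16657 \left(- \frac{1}{6082}\right)\right) \frac{1}{36736} + 86 \left(-421\right) \left(- \frac{1}{48094}\right) = \left(- \frac{61}{8071} - \frac{16657}{6082}\right) \frac{1}{36736} - - \frac{18103}{24047} = \left(- \frac{134809649}{49087822}\right) \frac{1}{36736} + \frac{18103}{24047} = - \frac{134809649}{1803290228992} + \frac{18103}{24047} = \frac{32641721247812673}{43363720136570624}$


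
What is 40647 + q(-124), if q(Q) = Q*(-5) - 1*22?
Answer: 41245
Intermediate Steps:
q(Q) = -22 - 5*Q (q(Q) = -5*Q - 22 = -22 - 5*Q)
40647 + q(-124) = 40647 + (-22 - 5*(-124)) = 40647 + (-22 + 620) = 40647 + 598 = 41245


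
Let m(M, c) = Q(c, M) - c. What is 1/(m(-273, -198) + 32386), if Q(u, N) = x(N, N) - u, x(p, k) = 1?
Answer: 1/32783 ≈ 3.0504e-5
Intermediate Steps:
Q(u, N) = 1 - u
m(M, c) = 1 - 2*c (m(M, c) = (1 - c) - c = 1 - 2*c)
1/(m(-273, -198) + 32386) = 1/((1 - 2*(-198)) + 32386) = 1/((1 + 396) + 32386) = 1/(397 + 32386) = 1/32783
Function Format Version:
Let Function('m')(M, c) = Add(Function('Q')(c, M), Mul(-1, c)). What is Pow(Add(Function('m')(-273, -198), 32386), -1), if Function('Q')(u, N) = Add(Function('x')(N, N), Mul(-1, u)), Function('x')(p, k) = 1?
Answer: Rational(1, 32783) ≈ 3.0504e-5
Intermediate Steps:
Function('Q')(u, N) = Add(1, Mul(-1, u))
Function('m')(M, c) = Add(1, Mul(-2, c)) (Function('m')(M, c) = Add(Add(1, Mul(-1, c)), Mul(-1, c)) = Add(1, Mul(-2, c)))
Pow(Add(Function('m')(-273, -198), 32386), -1) = Pow(Add(Add(1, Mul(-2, -198)), 32386), -1) = Pow(Add(Add(1, 396), 32386), -1) = Pow(Add(397, 32386), -1) = Pow(32783, -1) = Rational(1, 32783)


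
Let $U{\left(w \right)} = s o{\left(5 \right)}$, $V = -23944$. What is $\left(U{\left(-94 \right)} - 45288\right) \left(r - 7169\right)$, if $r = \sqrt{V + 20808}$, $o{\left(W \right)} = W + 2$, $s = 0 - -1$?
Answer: $324619489 - 2535736 i \approx 3.2462 \cdot 10^{8} - 2.5357 \cdot 10^{6} i$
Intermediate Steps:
$s = 1$ ($s = 0 + 1 = 1$)
$o{\left(W \right)} = 2 + W$
$U{\left(w \right)} = 7$ ($U{\left(w \right)} = 1 \left(2 + 5\right) = 1 \cdot 7 = 7$)
$r = 56 i$ ($r = \sqrt{-23944 + 20808} = \sqrt{-3136} = 56 i \approx 56.0 i$)
$\left(U{\left(-94 \right)} - 45288\right) \left(r - 7169\right) = \left(7 - 45288\right) \left(56 i - 7169\right) = - 45281 \left(-7169 + 56 i\right) = 324619489 - 2535736 i$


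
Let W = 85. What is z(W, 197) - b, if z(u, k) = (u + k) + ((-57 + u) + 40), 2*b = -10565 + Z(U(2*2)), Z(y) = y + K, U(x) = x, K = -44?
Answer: 11305/2 ≈ 5652.5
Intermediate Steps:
Z(y) = -44 + y (Z(y) = y - 44 = -44 + y)
b = -10605/2 (b = (-10565 + (-44 + 2*2))/2 = (-10565 + (-44 + 4))/2 = (-10565 - 40)/2 = (½)*(-10605) = -10605/2 ≈ -5302.5)
z(u, k) = -17 + k + 2*u (z(u, k) = (k + u) + (-17 + u) = -17 + k + 2*u)
z(W, 197) - b = (-17 + 197 + 2*85) - 1*(-10605/2) = (-17 + 197 + 170) + 10605/2 = 350 + 10605/2 = 11305/2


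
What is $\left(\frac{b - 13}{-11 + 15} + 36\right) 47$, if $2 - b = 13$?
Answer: $1410$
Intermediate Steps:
$b = -11$ ($b = 2 - 13 = -11$)
$\left(\frac{b - 13}{-11 + 15} + 36\right) 47 = \left(\frac{-11 - 13}{-11 + 15} + 36\right) 47 = \left(- \frac{24}{4} + 36\right) 47 = \left(\left(-24\right) \frac{1}{4} + 36\right) 47 = \left(-6 + 36\right) 47 = 30 \cdot 47 = 1410$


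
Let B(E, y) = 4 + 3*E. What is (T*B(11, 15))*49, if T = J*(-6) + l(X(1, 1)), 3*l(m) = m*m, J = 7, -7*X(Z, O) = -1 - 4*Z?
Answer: -227513/3 ≈ -75838.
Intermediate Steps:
X(Z, O) = ⅐ + 4*Z/7 (X(Z, O) = -(-1 - 4*Z)/7 = ⅐ + 4*Z/7)
l(m) = m²/3 (l(m) = (m*m)/3 = m²/3)
T = -6149/147 (T = 7*(-6) + (⅐ + (4/7)*1)²/3 = -42 + (⅐ + 4/7)²/3 = -42 + (5/7)²/3 = -42 + (⅓)*(25/49) = -42 + 25/147 = -6149/147 ≈ -41.830)
(T*B(11, 15))*49 = -6149*(4 + 3*11)/147*49 = -6149*(4 + 33)/147*49 = -6149/147*37*49 = -227513/147*49 = -227513/3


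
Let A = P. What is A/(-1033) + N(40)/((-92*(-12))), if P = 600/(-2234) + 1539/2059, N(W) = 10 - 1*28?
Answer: -7330050189/437147163016 ≈ -0.016768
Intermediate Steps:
N(W) = -18 (N(W) = 10 - 28 = -18)
P = 1101363/2299903 (P = 600*(-1/2234) + 1539*(1/2059) = -300/1117 + 1539/2059 = 1101363/2299903 ≈ 0.47887)
A = 1101363/2299903 ≈ 0.47887
A/(-1033) + N(40)/((-92*(-12))) = (1101363/2299903)/(-1033) - 18/((-92*(-12))) = (1101363/2299903)*(-1/1033) - 18/1104 = -1101363/2375799799 - 18*1/1104 = -1101363/2375799799 - 3/184 = -7330050189/437147163016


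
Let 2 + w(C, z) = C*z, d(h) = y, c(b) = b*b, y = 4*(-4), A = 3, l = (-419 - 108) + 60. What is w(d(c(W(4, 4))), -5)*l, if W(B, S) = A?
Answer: -36426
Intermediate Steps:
l = -467 (l = -527 + 60 = -467)
W(B, S) = 3
y = -16
c(b) = b²
d(h) = -16
w(C, z) = -2 + C*z
w(d(c(W(4, 4))), -5)*l = (-2 - 16*(-5))*(-467) = (-2 + 80)*(-467) = 78*(-467) = -36426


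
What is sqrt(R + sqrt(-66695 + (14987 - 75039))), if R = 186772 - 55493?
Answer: sqrt(131279 + 3*I*sqrt(14083)) ≈ 362.32 + 0.491*I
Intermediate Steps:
R = 131279
sqrt(R + sqrt(-66695 + (14987 - 75039))) = sqrt(131279 + sqrt(-66695 + (14987 - 75039))) = sqrt(131279 + sqrt(-66695 - 60052)) = sqrt(131279 + sqrt(-126747)) = sqrt(131279 + 3*I*sqrt(14083))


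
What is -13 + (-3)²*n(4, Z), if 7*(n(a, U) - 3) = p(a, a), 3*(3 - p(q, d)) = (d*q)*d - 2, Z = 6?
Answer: -61/7 ≈ -8.7143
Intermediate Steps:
p(q, d) = 11/3 - q*d²/3 (p(q, d) = 3 - ((d*q)*d - 2)/3 = 3 - (q*d² - 2)/3 = 3 - (-2 + q*d²)/3 = 3 + (⅔ - q*d²/3) = 11/3 - q*d²/3)
n(a, U) = 74/21 - a³/21 (n(a, U) = 3 + (11/3 - a*a²/3)/7 = 3 + (11/3 - a³/3)/7 = 3 + (11/21 - a³/21) = 74/21 - a³/21)
-13 + (-3)²*n(4, Z) = -13 + (-3)²*(74/21 - 1/21*4³) = -13 + 9*(74/21 - 1/21*64) = -13 + 9*(74/21 - 64/21) = -13 + 9*(10/21) = -13 + 30/7 = -61/7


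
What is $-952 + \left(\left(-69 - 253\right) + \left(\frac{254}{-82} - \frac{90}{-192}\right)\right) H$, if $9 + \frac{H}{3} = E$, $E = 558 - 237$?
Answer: $- \frac{49987949}{164} \approx -3.048 \cdot 10^{5}$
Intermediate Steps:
$E = 321$ ($E = 558 - 237 = 321$)
$H = 936$ ($H = -27 + 3 \cdot 321 = -27 + 963 = 936$)
$-952 + \left(\left(-69 - 253\right) + \left(\frac{254}{-82} - \frac{90}{-192}\right)\right) H = -952 + \left(\left(-69 - 253\right) + \left(\frac{254}{-82} - \frac{90}{-192}\right)\right) 936 = -952 + \left(-322 + \left(254 \left(- \frac{1}{82}\right) - - \frac{15}{32}\right)\right) 936 = -952 + \left(-322 + \left(- \frac{127}{41} + \frac{15}{32}\right)\right) 936 = -952 + \left(-322 - \frac{3449}{1312}\right) 936 = -952 - \frac{49831821}{164} = - \frac{49987949}{164}$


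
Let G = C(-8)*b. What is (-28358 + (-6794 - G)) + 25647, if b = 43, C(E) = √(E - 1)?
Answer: -9505 - 129*I ≈ -9505.0 - 129.0*I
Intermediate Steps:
C(E) = √(-1 + E)
G = 129*I (G = √(-1 - 8)*43 = √(-9)*43 = (3*I)*43 = 129*I ≈ 129.0*I)
(-28358 + (-6794 - G)) + 25647 = (-28358 + (-6794 - 129*I)) + 25647 = (-35152 - 129*I) + 25647 = -9505 - 129*I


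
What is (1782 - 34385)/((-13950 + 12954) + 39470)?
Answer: -32603/38474 ≈ -0.84740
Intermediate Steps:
(1782 - 34385)/((-13950 + 12954) + 39470) = -32603/(-996 + 39470) = -32603/38474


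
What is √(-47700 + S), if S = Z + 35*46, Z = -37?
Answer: I*√46127 ≈ 214.77*I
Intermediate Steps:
S = 1573 (S = -37 + 35*46 = -37 + 1610 = 1573)
√(-47700 + S) = √(-47700 + 1573) = √(-46127) = I*√46127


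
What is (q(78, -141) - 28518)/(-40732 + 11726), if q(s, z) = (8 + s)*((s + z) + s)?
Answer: 13614/14503 ≈ 0.93870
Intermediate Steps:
q(s, z) = (8 + s)*(z + 2*s)
(q(78, -141) - 28518)/(-40732 + 11726) = ((2*78² + 8*(-141) + 16*78 + 78*(-141)) - 28518)/(-40732 + 11726) = ((2*6084 - 1128 + 1248 - 10998) - 28518)/(-29006) = ((12168 - 1128 + 1248 - 10998) - 28518)*(-1/29006) = (1290 - 28518)*(-1/29006) = -27228*(-1/29006) = 13614/14503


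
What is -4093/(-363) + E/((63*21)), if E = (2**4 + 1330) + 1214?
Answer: 2114773/160083 ≈ 13.210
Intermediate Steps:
E = 2560 (E = (16 + 1330) + 1214 = 1346 + 1214 = 2560)
-4093/(-363) + E/((63*21)) = -4093/(-363) + 2560/((63*21)) = -4093*(-1/363) + 2560/1323 = 4093/363 + 2560*(1/1323) = 4093/363 + 2560/1323 = 2114773/160083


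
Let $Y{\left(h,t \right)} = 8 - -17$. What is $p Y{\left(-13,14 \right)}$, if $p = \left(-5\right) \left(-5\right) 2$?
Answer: $1250$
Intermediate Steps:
$Y{\left(h,t \right)} = 25$ ($Y{\left(h,t \right)} = 8 + 17 = 25$)
$p = 50$ ($p = 25 \cdot 2 = 50$)
$p Y{\left(-13,14 \right)} = 50 \cdot 25 = 1250$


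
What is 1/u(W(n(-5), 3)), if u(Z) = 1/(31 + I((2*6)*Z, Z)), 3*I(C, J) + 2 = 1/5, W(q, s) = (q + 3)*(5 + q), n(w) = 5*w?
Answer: 152/5 ≈ 30.400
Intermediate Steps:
W(q, s) = (3 + q)*(5 + q)
I(C, J) = -⅗ (I(C, J) = -⅔ + (⅓)/5 = -⅔ + (⅓)*(⅕) = -⅔ + 1/15 = -⅗)
u(Z) = 5/152 (u(Z) = 1/(31 - ⅗) = 1/(152/5) = 5/152)
1/u(W(n(-5), 3)) = 1/(5/152) = 152/5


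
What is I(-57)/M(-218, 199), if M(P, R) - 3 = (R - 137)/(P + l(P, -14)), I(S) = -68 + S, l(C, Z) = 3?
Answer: -26875/583 ≈ -46.098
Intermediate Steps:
M(P, R) = 3 + (-137 + R)/(3 + P) (M(P, R) = 3 + (R - 137)/(P + 3) = 3 + (-137 + R)/(3 + P))
I(-57)/M(-218, 199) = (-68 - 57)/(((-128 + 199 + 3*(-218))/(3 - 218))) = -125*(-215/(-128 + 199 - 654)) = -125/((-1/215*(-583))) = -125/583/215 = -125*215/583 = -26875/583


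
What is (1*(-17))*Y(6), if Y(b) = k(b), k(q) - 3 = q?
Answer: -153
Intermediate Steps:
k(q) = 3 + q
Y(b) = 3 + b
(1*(-17))*Y(6) = (1*(-17))*(3 + 6) = -17*9 = -153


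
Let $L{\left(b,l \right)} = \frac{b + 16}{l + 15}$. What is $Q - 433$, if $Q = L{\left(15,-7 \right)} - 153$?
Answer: $- \frac{4657}{8} \approx -582.13$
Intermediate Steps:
$L{\left(b,l \right)} = \frac{16 + b}{15 + l}$
$Q = - \frac{1193}{8}$ ($Q = \frac{16 + 15}{15 - 7} - 153 = \frac{1}{8} \cdot 31 - 153 = \frac{31}{8} - 153 = - \frac{1193}{8} \approx -149.13$)
$Q - 433 = - \frac{1193}{8} - 433 = - \frac{4657}{8}$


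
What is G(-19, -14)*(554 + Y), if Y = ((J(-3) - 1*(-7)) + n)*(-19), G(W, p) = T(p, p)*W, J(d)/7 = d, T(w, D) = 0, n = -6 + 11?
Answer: 0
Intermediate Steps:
n = 5
J(d) = 7*d
G(W, p) = 0 (G(W, p) = 0*W = 0)
Y = 171 (Y = ((7*(-3) - 1*(-7)) + 5)*(-19) = ((-21 + 7) + 5)*(-19) = (-14 + 5)*(-19) = -9*(-19) = 171)
G(-19, -14)*(554 + Y) = 0*(554 + 171) = 0*725 = 0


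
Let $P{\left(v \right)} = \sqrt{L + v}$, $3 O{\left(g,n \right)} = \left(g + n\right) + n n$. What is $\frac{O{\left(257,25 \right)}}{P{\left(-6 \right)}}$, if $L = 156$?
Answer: $\frac{907 \sqrt{6}}{90} \approx 24.685$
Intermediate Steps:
$O{\left(g,n \right)} = \frac{g}{3} + \frac{n}{3} + \frac{n^{2}}{3}$ ($O{\left(g,n \right)} = \frac{\left(g + n\right) + n n}{3} = \frac{\left(g + n\right) + n^{2}}{3} = \frac{g + n + n^{2}}{3} = \frac{g}{3} + \frac{n}{3} + \frac{n^{2}}{3}$)
$P{\left(v \right)} = \sqrt{156 + v}$
$\frac{O{\left(257,25 \right)}}{P{\left(-6 \right)}} = \frac{\frac{1}{3} \cdot 257 + \frac{1}{3} \cdot 25 + \frac{25^{2}}{3}}{\sqrt{156 - 6}} = \frac{\frac{257}{3} + \frac{25}{3} + \frac{1}{3} \cdot 625}{\sqrt{150}} = \frac{\frac{257}{3} + \frac{25}{3} + \frac{625}{3}}{5 \sqrt{6}} = \frac{907 \frac{\sqrt{6}}{30}}{3} = \frac{907 \sqrt{6}}{90}$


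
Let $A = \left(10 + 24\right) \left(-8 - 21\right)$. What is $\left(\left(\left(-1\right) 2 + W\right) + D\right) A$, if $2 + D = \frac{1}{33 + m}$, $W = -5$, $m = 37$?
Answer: $\frac{310097}{35} \approx 8859.9$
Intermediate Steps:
$A = -986$ ($A = 34 \left(-29\right) = -986$)
$D = - \frac{139}{70}$ ($D = -2 + \frac{1}{33 + 37} = -2 + \frac{1}{70} = - \frac{139}{70} \approx -1.9857$)
$\left(\left(\left(-1\right) 2 + W\right) + D\right) A = \left(\left(\left(-1\right) 2 - 5\right) - \frac{139}{70}\right) \left(-986\right) = \left(\left(-2 - 5\right) - \frac{139}{70}\right) \left(-986\right) = \left(-7 - \frac{139}{70}\right) \left(-986\right) = \left(- \frac{629}{70}\right) \left(-986\right) = \frac{310097}{35}$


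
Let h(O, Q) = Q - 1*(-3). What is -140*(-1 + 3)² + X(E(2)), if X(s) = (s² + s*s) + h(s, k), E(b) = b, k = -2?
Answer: -551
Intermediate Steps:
h(O, Q) = 3 + Q (h(O, Q) = Q + 3 = 3 + Q)
X(s) = 1 + 2*s² (X(s) = (s² + s*s) + (3 - 2) = (s² + s²) + 1 = 2*s² + 1 = 1 + 2*s²)
-140*(-1 + 3)² + X(E(2)) = -140*(-1 + 3)² + (1 + 2*2²) = -140*2² + (1 + 2*4) = -140*4 + (1 + 8) = -560 + 9 = -551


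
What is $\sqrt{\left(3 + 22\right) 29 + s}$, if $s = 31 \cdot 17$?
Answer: $2 \sqrt{313} \approx 35.384$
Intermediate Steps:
$s = 527$
$\sqrt{\left(3 + 22\right) 29 + s} = \sqrt{\left(3 + 22\right) 29 + 527} = \sqrt{25 \cdot 29 + 527} = \sqrt{725 + 527} = \sqrt{1252} = 2 \sqrt{313}$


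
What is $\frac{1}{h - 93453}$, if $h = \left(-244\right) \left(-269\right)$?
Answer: $- \frac{1}{27817} \approx -3.5949 \cdot 10^{-5}$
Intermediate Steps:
$h = 65636$
$\frac{1}{h - 93453} = \frac{1}{65636 - 93453} = \frac{1}{-27817} = - \frac{1}{27817}$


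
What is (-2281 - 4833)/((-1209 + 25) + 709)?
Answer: 7114/475 ≈ 14.977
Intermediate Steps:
(-2281 - 4833)/((-1209 + 25) + 709) = -7114/(-1184 + 709) = -7114/(-475) = -7114*(-1/475) = 7114/475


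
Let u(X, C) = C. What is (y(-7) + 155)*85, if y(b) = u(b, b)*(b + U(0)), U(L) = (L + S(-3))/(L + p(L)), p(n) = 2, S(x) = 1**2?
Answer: 34085/2 ≈ 17043.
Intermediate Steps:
S(x) = 1
U(L) = (1 + L)/(2 + L) (U(L) = (L + 1)/(L + 2) = (1 + L)/(2 + L))
y(b) = b*(1/2 + b) (y(b) = b*(b + (1 + 0)/(2 + 0)) = b*(b + 1/2) = b*(1/2 + b))
(y(-7) + 155)*85 = (-7*(1/2 - 7) + 155)*85 = (-7*(-13/2) + 155)*85 = (91/2 + 155)*85 = (401/2)*85 = 34085/2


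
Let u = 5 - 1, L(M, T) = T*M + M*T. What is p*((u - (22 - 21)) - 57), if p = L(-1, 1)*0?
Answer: 0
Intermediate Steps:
L(M, T) = 2*M*T (L(M, T) = M*T + M*T = 2*M*T)
u = 4
p = 0 (p = (2*(-1)*1)*0 = -2*0 = 0)
p*((u - (22 - 21)) - 57) = 0*((4 - (22 - 21)) - 57) = 0*((4 - 1*1) - 57) = 0*((4 - 1) - 57) = 0*(3 - 57) = 0*(-54) = 0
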